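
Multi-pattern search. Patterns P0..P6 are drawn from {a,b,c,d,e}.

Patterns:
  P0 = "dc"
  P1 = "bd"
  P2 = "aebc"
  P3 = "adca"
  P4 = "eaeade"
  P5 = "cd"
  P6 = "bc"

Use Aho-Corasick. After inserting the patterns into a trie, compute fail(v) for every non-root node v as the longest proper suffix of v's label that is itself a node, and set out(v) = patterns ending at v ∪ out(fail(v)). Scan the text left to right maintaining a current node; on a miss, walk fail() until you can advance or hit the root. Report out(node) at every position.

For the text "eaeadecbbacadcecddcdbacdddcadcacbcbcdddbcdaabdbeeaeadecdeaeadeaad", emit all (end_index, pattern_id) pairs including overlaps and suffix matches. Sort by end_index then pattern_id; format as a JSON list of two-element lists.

Construct AC machine:
Trie nodes:
  0='ε' goto a→5 b→3 c→18 d→1 e→12
  1='d' goto c→2
  2='dc' goto ·  ←P0
  3='b' goto c→20 d→4
  4='bd' goto ·  ←P1
  5='a' goto d→9 e→6
  6='ae' goto b→7
  7='aeb' goto c→8
  8='aebc' goto ·  ←P2
  9='ad' goto c→10
  10='adc' goto a→11
  11='adca' goto ·  ←P3
  12='e' goto a→13
  13='ea' goto e→14
  14='eae' goto a→15
  15='eaea' goto d→16
  16='eaead' goto e→17
  17='eaeade' goto ·  ←P4
  18='c' goto d→19
  19='cd' goto ·  ←P5
  20='bc' goto ·  ←P6

Failure links (BFS by depth):
  fail(1) 'd': from fail(0)=0 chase 'd': 0 ⇒ 0;  out=∅∪out(0)=∅
  fail(3) 'b': from fail(0)=0 chase 'b': 0 ⇒ 0;  out=∅∪out(0)=∅
  fail(5) 'a': from fail(0)=0 chase 'a': 0 ⇒ 0;  out=∅∪out(0)=∅
  fail(12) 'e': from fail(0)=0 chase 'e': 0 ⇒ 0;  out=∅∪out(0)=∅
  fail(18) 'c': from fail(0)=0 chase 'c': 0 ⇒ 0;  out=∅∪out(0)=∅
  fail(2) 'dc': from fail(1)=0 chase 'c': 0 ⇒ 18;  out={0}∪out(18)={0}
  fail(4) 'bd': from fail(3)=0 chase 'd': 0 ⇒ 1;  out={1}∪out(1)={1}
  fail(6) 'ae': from fail(5)=0 chase 'e': 0 ⇒ 12;  out=∅∪out(12)=∅
  fail(9) 'ad': from fail(5)=0 chase 'd': 0 ⇒ 1;  out=∅∪out(1)=∅
  fail(13) 'ea': from fail(12)=0 chase 'a': 0 ⇒ 5;  out=∅∪out(5)=∅
  fail(19) 'cd': from fail(18)=0 chase 'd': 0 ⇒ 1;  out={5}∪out(1)={5}
  fail(20) 'bc': from fail(3)=0 chase 'c': 0 ⇒ 18;  out={6}∪out(18)={6}
  fail(7) 'aeb': from fail(6)=12 chase 'b': 12→0 ⇒ 3;  out=∅∪out(3)=∅
  fail(10) 'adc': from fail(9)=1 chase 'c': 1 ⇒ 2;  out=∅∪out(2)={0}
  fail(14) 'eae': from fail(13)=5 chase 'e': 5 ⇒ 6;  out=∅∪out(6)=∅
  fail(8) 'aebc': from fail(7)=3 chase 'c': 3 ⇒ 20;  out={2}∪out(20)={2,6}
  fail(11) 'adca': from fail(10)=2 chase 'a': 2→18→0 ⇒ 5;  out={3}∪out(5)={3}
  fail(15) 'eaea': from fail(14)=6 chase 'a': 6→12 ⇒ 13;  out=∅∪out(13)=∅
  fail(16) 'eaead': from fail(15)=13 chase 'd': 13→5 ⇒ 9;  out=∅∪out(9)=∅
  fail(17) 'eaeade': from fail(16)=9 chase 'e': 9→1→0 ⇒ 12;  out={4}∪out(12)={4}

Run:
pos 0 'e': at 12
pos 1 'a': at 13
pos 2 'e': at 14
pos 3 'a': at 15
pos 4 'd': at 16
pos 5 'e': at 17  → match P4@[0:5]
pos 6 'c': at 18 (fail-walked)
pos 7 'b': at 3 (fail-walked)
pos 8 'b': at 3 (fail-walked)
pos 9 'a': at 5 (fail-walked)
pos 10 'c': at 18 (fail-walked)
pos 11 'a': at 5 (fail-walked)
pos 12 'd': at 9
pos 13 'c': at 10  → match P0@[12:13]
pos 14 'e': at 12 (fail-walked)
pos 15 'c': at 18 (fail-walked)
pos 16 'd': at 19  → match P5@[15:16]
pos 17 'd': at 1 (fail-walked)
pos 18 'c': at 2  → match P0@[17:18]
pos 19 'd': at 19 (fail-walked)  → match P5@[18:19]
pos 20 'b': at 3 (fail-walked)
pos 21 'a': at 5 (fail-walked)
pos 22 'c': at 18 (fail-walked)
pos 23 'd': at 19  → match P5@[22:23]
pos 24 'd': at 1 (fail-walked)
pos 25 'd': at 1 (fail-walked)
pos 26 'c': at 2  → match P0@[25:26]
pos 27 'a': at 5 (fail-walked)
pos 28 'd': at 9
pos 29 'c': at 10  → match P0@[28:29]
pos 30 'a': at 11  → match P3@[27:30]
pos 31 'c': at 18 (fail-walked)
pos 32 'b': at 3 (fail-walked)
pos 33 'c': at 20  → match P6@[32:33]
pos 34 'b': at 3 (fail-walked)
pos 35 'c': at 20  → match P6@[34:35]
pos 36 'd': at 19 (fail-walked)  → match P5@[35:36]
pos 37 'd': at 1 (fail-walked)
pos 38 'd': at 1 (fail-walked)
pos 39 'b': at 3 (fail-walked)
pos 40 'c': at 20  → match P6@[39:40]
pos 41 'd': at 19 (fail-walked)  → match P5@[40:41]
pos 42 'a': at 5 (fail-walked)
pos 43 'a': at 5 (fail-walked)
pos 44 'b': at 3 (fail-walked)
pos 45 'd': at 4  → match P1@[44:45]
pos 46 'b': at 3 (fail-walked)
pos 47 'e': at 12 (fail-walked)
pos 48 'e': at 12 (fail-walked)
pos 49 'a': at 13
pos 50 'e': at 14
pos 51 'a': at 15
pos 52 'd': at 16
pos 53 'e': at 17  → match P4@[48:53]
pos 54 'c': at 18 (fail-walked)
pos 55 'd': at 19  → match P5@[54:55]
pos 56 'e': at 12 (fail-walked)
pos 57 'a': at 13
pos 58 'e': at 14
pos 59 'a': at 15
pos 60 'd': at 16
pos 61 'e': at 17  → match P4@[56:61]
pos 62 'a': at 13 (fail-walked)
pos 63 'a': at 5 (fail-walked)
pos 64 'd': at 9

All matches (sorted): [[5,4],[13,0],[16,5],[18,0],[19,5],[23,5],[26,0],[29,0],[30,3],[33,6],[35,6],[36,5],[40,6],[41,5],[45,1],[53,4],[55,5],[61,4]]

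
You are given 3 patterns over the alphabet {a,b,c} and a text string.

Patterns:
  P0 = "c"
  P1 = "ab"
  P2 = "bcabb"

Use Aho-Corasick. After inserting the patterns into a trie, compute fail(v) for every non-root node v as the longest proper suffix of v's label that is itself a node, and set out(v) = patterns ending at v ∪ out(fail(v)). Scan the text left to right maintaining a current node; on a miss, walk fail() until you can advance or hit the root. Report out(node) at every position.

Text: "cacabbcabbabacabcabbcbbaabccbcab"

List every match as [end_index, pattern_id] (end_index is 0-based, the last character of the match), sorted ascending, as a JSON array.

Construct AC machine:
Trie (insert patterns):
  n0 'ε': a→2 b→4 c→1
  n1 'c': ·  [P0 ends]
  n2 'a': b→3
  n3 'ab': ·  [P1 ends]
  n4 'b': c→5
  n5 'bc': a→6
  n6 'bca': b→7
  n7 'bcab': b→8
  n8 'bcabb': ·  [P2 ends]

Failure links (BFS by depth):
  n1('c'): parent n0 fail=0; on 'c' 0 → fail=0;  out {0}∪∅={0}
  n2('a'): parent n0 fail=0; on 'a' 0 → fail=0;  out ∅∪∅=∅
  n4('b'): parent n0 fail=0; on 'b' 0 → fail=0;  out ∅∪∅=∅
  n3('ab'): parent n2 fail=0; on 'b' 0 → fail=4;  out {1}∪∅={1}
  n5('bc'): parent n4 fail=0; on 'c' 0 → fail=1;  out ∅∪{0}={0}
  n6('bca'): parent n5 fail=1; on 'a' 1→0 → fail=2;  out ∅∪∅=∅
  n7('bcab'): parent n6 fail=2; on 'b' 2 → fail=3;  out ∅∪{1}={1}
  n8('bcabb'): parent n7 fail=3; on 'b' 3→4→0 → fail=4;  out {2}∪∅={2}

Text stream:
[0] read 'c'  n0⇒n1  emit P0@[0:0]
[1] read 'a'  n1⇒n2 (fail-walked)
[2] read 'c'  n2⇒n1 (fail-walked)  emit P0@[2:2]
[3] read 'a'  n1⇒n2 (fail-walked)
[4] read 'b'  n2⇒n3  emit P1@[3:4]
[5] read 'b'  n3⇒n4 (fail-walked)
[6] read 'c'  n4⇒n5  emit P0@[6:6]
[7] read 'a'  n5⇒n6
[8] read 'b'  n6⇒n7  emit P1@[7:8]
[9] read 'b'  n7⇒n8  emit P2@[5:9]
[10] read 'a'  n8⇒n2 (fail-walked)
[11] read 'b'  n2⇒n3  emit P1@[10:11]
[12] read 'a'  n3⇒n2 (fail-walked)
[13] read 'c'  n2⇒n1 (fail-walked)  emit P0@[13:13]
[14] read 'a'  n1⇒n2 (fail-walked)
[15] read 'b'  n2⇒n3  emit P1@[14:15]
[16] read 'c'  n3⇒n5 (fail-walked)  emit P0@[16:16]
[17] read 'a'  n5⇒n6
[18] read 'b'  n6⇒n7  emit P1@[17:18]
[19] read 'b'  n7⇒n8  emit P2@[15:19]
[20] read 'c'  n8⇒n5 (fail-walked)  emit P0@[20:20]
[21] read 'b'  n5⇒n4 (fail-walked)
[22] read 'b'  n4⇒n4 (fail-walked)
[23] read 'a'  n4⇒n2 (fail-walked)
[24] read 'a'  n2⇒n2 (fail-walked)
[25] read 'b'  n2⇒n3  emit P1@[24:25]
[26] read 'c'  n3⇒n5 (fail-walked)  emit P0@[26:26]
[27] read 'c'  n5⇒n1 (fail-walked)  emit P0@[27:27]
[28] read 'b'  n1⇒n4 (fail-walked)
[29] read 'c'  n4⇒n5  emit P0@[29:29]
[30] read 'a'  n5⇒n6
[31] read 'b'  n6⇒n7  emit P1@[30:31]

All matches (sorted): [[0,0],[2,0],[4,1],[6,0],[8,1],[9,2],[11,1],[13,0],[15,1],[16,0],[18,1],[19,2],[20,0],[25,1],[26,0],[27,0],[29,0],[31,1]]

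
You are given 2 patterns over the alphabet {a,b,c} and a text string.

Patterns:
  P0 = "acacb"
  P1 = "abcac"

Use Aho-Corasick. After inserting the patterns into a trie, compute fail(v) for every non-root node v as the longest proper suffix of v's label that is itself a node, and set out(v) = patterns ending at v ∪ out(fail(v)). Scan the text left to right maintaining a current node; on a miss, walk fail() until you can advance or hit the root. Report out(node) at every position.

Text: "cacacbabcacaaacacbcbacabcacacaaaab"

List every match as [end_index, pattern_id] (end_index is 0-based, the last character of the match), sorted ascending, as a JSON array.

Build:
Trie (insert patterns):
  n0 'ε': a→1
  n1 'a': b→6 c→2
  n2 'ac': a→3
  n3 'aca': c→4
  n4 'acac': b→5
  n5 'acacb': ·  ←P0
  n6 'ab': c→7
  n7 'abc': a→8
  n8 'abca': c→9
  n9 'abcac': ·  ←P1

Failure links (BFS by depth):
  n1('a'): parent n0 fail=0; on 'a' 0 → fail=0;  out ∅∪∅=∅
  n2('ac'): parent n1 fail=0; on 'c' 0 → fail=0;  out ∅∪∅=∅
  n6('ab'): parent n1 fail=0; on 'b' 0 → fail=0;  out ∅∪∅=∅
  n3('aca'): parent n2 fail=0; on 'a' 0 → fail=1;  out ∅∪∅=∅
  n7('abc'): parent n6 fail=0; on 'c' 0 → fail=0;  out ∅∪∅=∅
  n4('acac'): parent n3 fail=1; on 'c' 1 → fail=2;  out ∅∪∅=∅
  n8('abca'): parent n7 fail=0; on 'a' 0 → fail=1;  out ∅∪∅=∅
  n5('acacb'): parent n4 fail=2; on 'b' 2→0 → fail=0;  out {0}∪∅={0}
  n9('abcac'): parent n8 fail=1; on 'c' 1 → fail=2;  out {1}∪∅={1}

Text stream:
[0] read 'c'  n0⇒n0
[1] read 'a'  n0⇒n1
[2] read 'c'  n1⇒n2
[3] read 'a'  n2⇒n3
[4] read 'c'  n3⇒n4
[5] read 'b'  n4⇒n5  emit P0@[1:5]
[6] read 'a'  n5⇒n1 (fail-walked)
[7] read 'b'  n1⇒n6
[8] read 'c'  n6⇒n7
[9] read 'a'  n7⇒n8
[10] read 'c'  n8⇒n9  emit P1@[6:10]
[11] read 'a'  n9⇒n3 (fail-walked)
[12] read 'a'  n3⇒n1 (fail-walked)
[13] read 'a'  n1⇒n1 (fail-walked)
[14] read 'c'  n1⇒n2
[15] read 'a'  n2⇒n3
[16] read 'c'  n3⇒n4
[17] read 'b'  n4⇒n5  emit P0@[13:17]
[18] read 'c'  n5⇒n0 (fail-walked)
[19] read 'b'  n0⇒n0
[20] read 'a'  n0⇒n1
[21] read 'c'  n1⇒n2
[22] read 'a'  n2⇒n3
[23] read 'b'  n3⇒n6 (fail-walked)
[24] read 'c'  n6⇒n7
[25] read 'a'  n7⇒n8
[26] read 'c'  n8⇒n9  emit P1@[22:26]
[27] read 'a'  n9⇒n3 (fail-walked)
[28] read 'c'  n3⇒n4
[29] read 'a'  n4⇒n3 (fail-walked)
[30] read 'a'  n3⇒n1 (fail-walked)
[31] read 'a'  n1⇒n1 (fail-walked)
[32] read 'a'  n1⇒n1 (fail-walked)
[33] read 'b'  n1⇒n6

Matches: [[5,0],[10,1],[17,0],[26,1]]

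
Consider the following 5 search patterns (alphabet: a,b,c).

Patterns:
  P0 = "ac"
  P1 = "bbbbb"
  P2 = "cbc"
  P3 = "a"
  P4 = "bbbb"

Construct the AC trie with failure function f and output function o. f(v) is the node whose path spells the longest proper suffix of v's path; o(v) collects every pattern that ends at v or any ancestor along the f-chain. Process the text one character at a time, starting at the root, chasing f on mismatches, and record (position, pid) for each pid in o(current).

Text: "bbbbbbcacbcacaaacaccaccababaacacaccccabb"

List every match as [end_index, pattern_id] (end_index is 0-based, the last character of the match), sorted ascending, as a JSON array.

Build automaton:
Trie (insert patterns):
  0='ε' goto a→1 b→3 c→8
  1='a' goto c→2  ←P3
  2='ac' goto ·  ←P0
  3='b' goto b→4
  4='bb' goto b→5
  5='bbb' goto b→6
  6='bbbb' goto b→7  ←P4
  7='bbbbb' goto ·  ←P1
  8='c' goto b→9
  9='cb' goto c→10
  10='cbc' goto ·  ←P2

BFS fail/out derivation:
  n1('a'): parent n0 fail=0; on 'a' 0 → fail=0;  out {3}∪∅={3}
  n3('b'): parent n0 fail=0; on 'b' 0 → fail=0;  out ∅∪∅=∅
  n8('c'): parent n0 fail=0; on 'c' 0 → fail=0;  out ∅∪∅=∅
  n2('ac'): parent n1 fail=0; on 'c' 0 → fail=8;  out {0}∪∅={0}
  n4('bb'): parent n3 fail=0; on 'b' 0 → fail=3;  out ∅∪∅=∅
  n9('cb'): parent n8 fail=0; on 'b' 0 → fail=3;  out ∅∪∅=∅
  n5('bbb'): parent n4 fail=3; on 'b' 3 → fail=4;  out ∅∪∅=∅
  n10('cbc'): parent n9 fail=3; on 'c' 3→0 → fail=8;  out {2}∪∅={2}
  n6('bbbb'): parent n5 fail=4; on 'b' 4 → fail=5;  out {4}∪∅={4}
  n7('bbbbb'): parent n6 fail=5; on 'b' 5 → fail=6;  out {1}∪{4}={1,4}

Text stream:
[0] read 'b'  n0⇒n3
[1] read 'b'  n3⇒n4
[2] read 'b'  n4⇒n5
[3] read 'b'  n5⇒n6  ** P4@[0:3]
[4] read 'b'  n6⇒n7  ** P1@[0:4],P4@[1:4]
[5] read 'b'  n7⇒n7 ·f  ** P1@[1:5],P4@[2:5]
[6] read 'c'  n7⇒n8 ·f
[7] read 'a'  n8⇒n1 ·f  ** P3@[7:7]
[8] read 'c'  n1⇒n2  ** P0@[7:8]
[9] read 'b'  n2⇒n9 ·f
[10] read 'c'  n9⇒n10  ** P2@[8:10]
[11] read 'a'  n10⇒n1 ·f  ** P3@[11:11]
[12] read 'c'  n1⇒n2  ** P0@[11:12]
[13] read 'a'  n2⇒n1 ·f  ** P3@[13:13]
[14] read 'a'  n1⇒n1 ·f  ** P3@[14:14]
[15] read 'a'  n1⇒n1 ·f  ** P3@[15:15]
[16] read 'c'  n1⇒n2  ** P0@[15:16]
[17] read 'a'  n2⇒n1 ·f  ** P3@[17:17]
[18] read 'c'  n1⇒n2  ** P0@[17:18]
[19] read 'c'  n2⇒n8 ·f
[20] read 'a'  n8⇒n1 ·f  ** P3@[20:20]
[21] read 'c'  n1⇒n2  ** P0@[20:21]
[22] read 'c'  n2⇒n8 ·f
[23] read 'a'  n8⇒n1 ·f  ** P3@[23:23]
[24] read 'b'  n1⇒n3 ·f
[25] read 'a'  n3⇒n1 ·f  ** P3@[25:25]
[26] read 'b'  n1⇒n3 ·f
[27] read 'a'  n3⇒n1 ·f  ** P3@[27:27]
[28] read 'a'  n1⇒n1 ·f  ** P3@[28:28]
[29] read 'c'  n1⇒n2  ** P0@[28:29]
[30] read 'a'  n2⇒n1 ·f  ** P3@[30:30]
[31] read 'c'  n1⇒n2  ** P0@[30:31]
[32] read 'a'  n2⇒n1 ·f  ** P3@[32:32]
[33] read 'c'  n1⇒n2  ** P0@[32:33]
[34] read 'c'  n2⇒n8 ·f
[35] read 'c'  n8⇒n8 ·f
[36] read 'c'  n8⇒n8 ·f
[37] read 'a'  n8⇒n1 ·f  ** P3@[37:37]
[38] read 'b'  n1⇒n3 ·f
[39] read 'b'  n3⇒n4

Result: [[3,4],[4,1],[4,4],[5,1],[5,4],[7,3],[8,0],[10,2],[11,3],[12,0],[13,3],[14,3],[15,3],[16,0],[17,3],[18,0],[20,3],[21,0],[23,3],[25,3],[27,3],[28,3],[29,0],[30,3],[31,0],[32,3],[33,0],[37,3]]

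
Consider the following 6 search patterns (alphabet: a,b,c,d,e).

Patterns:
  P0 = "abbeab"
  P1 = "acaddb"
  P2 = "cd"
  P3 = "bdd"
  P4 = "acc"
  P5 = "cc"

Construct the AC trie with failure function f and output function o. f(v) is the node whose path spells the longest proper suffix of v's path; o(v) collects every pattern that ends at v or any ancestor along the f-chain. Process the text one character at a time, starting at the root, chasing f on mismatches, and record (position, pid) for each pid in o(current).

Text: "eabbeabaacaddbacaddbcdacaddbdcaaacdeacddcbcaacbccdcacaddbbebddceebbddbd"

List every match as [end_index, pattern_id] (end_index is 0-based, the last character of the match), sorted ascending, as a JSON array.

Construct AC machine:
Trie nodes:
  n0 'ε': a→1 b→14 c→12
  n1 'a': b→2 c→7
  n2 'ab': b→3
  n3 'abb': e→4
  n4 'abbe': a→5
  n5 'abbea': b→6
  n6 'abbeab': ·  ←P0
  n7 'ac': a→8 c→17
  n8 'aca': d→9
  n9 'acad': d→10
  n10 'acadd': b→11
  n11 'acaddb': ·  ←P1
  n12 'c': c→18 d→13
  n13 'cd': ·  ←P2
  n14 'b': d→15
  n15 'bd': d→16
  n16 'bdd': ·  ←P3
  n17 'acc': ·  ←P4
  n18 'cc': ·  ←P5

BFS fail/out derivation:
  fail(1) 'a': from fail(0)=0 chase 'a': 0 ⇒ 0;  out=∅∪out(0)=∅
  fail(12) 'c': from fail(0)=0 chase 'c': 0 ⇒ 0;  out=∅∪out(0)=∅
  fail(14) 'b': from fail(0)=0 chase 'b': 0 ⇒ 0;  out=∅∪out(0)=∅
  fail(2) 'ab': from fail(1)=0 chase 'b': 0 ⇒ 14;  out=∅∪out(14)=∅
  fail(7) 'ac': from fail(1)=0 chase 'c': 0 ⇒ 12;  out=∅∪out(12)=∅
  fail(13) 'cd': from fail(12)=0 chase 'd': 0 ⇒ 0;  out={2}∪out(0)={2}
  fail(15) 'bd': from fail(14)=0 chase 'd': 0 ⇒ 0;  out=∅∪out(0)=∅
  fail(18) 'cc': from fail(12)=0 chase 'c': 0 ⇒ 12;  out={5}∪out(12)={5}
  fail(3) 'abb': from fail(2)=14 chase 'b': 14→0 ⇒ 14;  out=∅∪out(14)=∅
  fail(8) 'aca': from fail(7)=12 chase 'a': 12→0 ⇒ 1;  out=∅∪out(1)=∅
  fail(16) 'bdd': from fail(15)=0 chase 'd': 0 ⇒ 0;  out={3}∪out(0)={3}
  fail(17) 'acc': from fail(7)=12 chase 'c': 12 ⇒ 18;  out={4}∪out(18)={4,5}
  fail(4) 'abbe': from fail(3)=14 chase 'e': 14→0 ⇒ 0;  out=∅∪out(0)=∅
  fail(9) 'acad': from fail(8)=1 chase 'd': 1→0 ⇒ 0;  out=∅∪out(0)=∅
  fail(5) 'abbea': from fail(4)=0 chase 'a': 0 ⇒ 1;  out=∅∪out(1)=∅
  fail(10) 'acadd': from fail(9)=0 chase 'd': 0 ⇒ 0;  out=∅∪out(0)=∅
  fail(6) 'abbeab': from fail(5)=1 chase 'b': 1 ⇒ 2;  out={0}∪out(2)={0}
  fail(11) 'acaddb': from fail(10)=0 chase 'b': 0 ⇒ 14;  out={1}∪out(14)={1}

Text stream:
pos 0 'e': at 0
pos 1 'a': at 1
pos 2 'b': at 2
pos 3 'b': at 3
pos 4 'e': at 4
pos 5 'a': at 5
pos 6 'b': at 6  → match P0@[1:6]
pos 7 'a': at 1 (via fail)
pos 8 'a': at 1 (via fail)
pos 9 'c': at 7
pos 10 'a': at 8
pos 11 'd': at 9
pos 12 'd': at 10
pos 13 'b': at 11  → match P1@[8:13]
pos 14 'a': at 1 (via fail)
pos 15 'c': at 7
pos 16 'a': at 8
pos 17 'd': at 9
pos 18 'd': at 10
pos 19 'b': at 11  → match P1@[14:19]
pos 20 'c': at 12 (via fail)
pos 21 'd': at 13  → match P2@[20:21]
pos 22 'a': at 1 (via fail)
pos 23 'c': at 7
pos 24 'a': at 8
pos 25 'd': at 9
pos 26 'd': at 10
pos 27 'b': at 11  → match P1@[22:27]
pos 28 'd': at 15 (via fail)
pos 29 'c': at 12 (via fail)
pos 30 'a': at 1 (via fail)
pos 31 'a': at 1 (via fail)
pos 32 'a': at 1 (via fail)
pos 33 'c': at 7
pos 34 'd': at 13 (via fail)  → match P2@[33:34]
pos 35 'e': at 0 (via fail)
pos 36 'a': at 1
pos 37 'c': at 7
pos 38 'd': at 13 (via fail)  → match P2@[37:38]
pos 39 'd': at 0 (via fail)
pos 40 'c': at 12
pos 41 'b': at 14 (via fail)
pos 42 'c': at 12 (via fail)
pos 43 'a': at 1 (via fail)
pos 44 'a': at 1 (via fail)
pos 45 'c': at 7
pos 46 'b': at 14 (via fail)
pos 47 'c': at 12 (via fail)
pos 48 'c': at 18  → match P5@[47:48]
pos 49 'd': at 13 (via fail)  → match P2@[48:49]
pos 50 'c': at 12 (via fail)
pos 51 'a': at 1 (via fail)
pos 52 'c': at 7
pos 53 'a': at 8
pos 54 'd': at 9
pos 55 'd': at 10
pos 56 'b': at 11  → match P1@[51:56]
pos 57 'b': at 14 (via fail)
pos 58 'e': at 0 (via fail)
pos 59 'b': at 14
pos 60 'd': at 15
pos 61 'd': at 16  → match P3@[59:61]
pos 62 'c': at 12 (via fail)
pos 63 'e': at 0 (via fail)
pos 64 'e': at 0
pos 65 'b': at 14
pos 66 'b': at 14 (via fail)
pos 67 'd': at 15
pos 68 'd': at 16  → match P3@[66:68]
pos 69 'b': at 14 (via fail)
pos 70 'd': at 15

Matches: [[6,0],[13,1],[19,1],[21,2],[27,1],[34,2],[38,2],[48,5],[49,2],[56,1],[61,3],[68,3]]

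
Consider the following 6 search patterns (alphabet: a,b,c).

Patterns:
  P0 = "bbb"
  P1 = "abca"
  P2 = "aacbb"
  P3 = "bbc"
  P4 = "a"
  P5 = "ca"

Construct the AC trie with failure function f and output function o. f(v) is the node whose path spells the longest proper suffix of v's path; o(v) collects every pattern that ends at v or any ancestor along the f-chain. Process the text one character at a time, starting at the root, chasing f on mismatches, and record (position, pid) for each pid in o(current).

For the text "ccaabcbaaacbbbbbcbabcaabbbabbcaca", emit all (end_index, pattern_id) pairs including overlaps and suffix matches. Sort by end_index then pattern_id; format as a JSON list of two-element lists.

Build automaton:
Trie nodes:
  0='ε' goto a→4 b→1 c→13
  1='b' goto b→2
  2='bb' goto b→3 c→12
  3='bbb' goto ·  ←P0
  4='a' goto a→8 b→5  ←P4
  5='ab' goto c→6
  6='abc' goto a→7
  7='abca' goto ·  ←P1
  8='aa' goto c→9
  9='aac' goto b→10
  10='aacb' goto b→11
  11='aacbb' goto ·  ←P2
  12='bbc' goto ·  ←P3
  13='c' goto a→14
  14='ca' goto ·  ←P5

BFS fail/out derivation:
  fail(1) 'b': from fail(0)=0 chase 'b': 0 ⇒ 0;  out=∅∪out(0)=∅
  fail(4) 'a': from fail(0)=0 chase 'a': 0 ⇒ 0;  out={4}∪out(0)={4}
  fail(13) 'c': from fail(0)=0 chase 'c': 0 ⇒ 0;  out=∅∪out(0)=∅
  fail(2) 'bb': from fail(1)=0 chase 'b': 0 ⇒ 1;  out=∅∪out(1)=∅
  fail(5) 'ab': from fail(4)=0 chase 'b': 0 ⇒ 1;  out=∅∪out(1)=∅
  fail(8) 'aa': from fail(4)=0 chase 'a': 0 ⇒ 4;  out=∅∪out(4)={4}
  fail(14) 'ca': from fail(13)=0 chase 'a': 0 ⇒ 4;  out={5}∪out(4)={4,5}
  fail(3) 'bbb': from fail(2)=1 chase 'b': 1 ⇒ 2;  out={0}∪out(2)={0}
  fail(6) 'abc': from fail(5)=1 chase 'c': 1→0 ⇒ 13;  out=∅∪out(13)=∅
  fail(9) 'aac': from fail(8)=4 chase 'c': 4→0 ⇒ 13;  out=∅∪out(13)=∅
  fail(12) 'bbc': from fail(2)=1 chase 'c': 1→0 ⇒ 13;  out={3}∪out(13)={3}
  fail(7) 'abca': from fail(6)=13 chase 'a': 13 ⇒ 14;  out={1}∪out(14)={1,4,5}
  fail(10) 'aacb': from fail(9)=13 chase 'b': 13→0 ⇒ 1;  out=∅∪out(1)=∅
  fail(11) 'aacbb': from fail(10)=1 chase 'b': 1 ⇒ 2;  out={2}∪out(2)={2}

Scan:
pos 0 'c': at 13
pos 1 'c': at 13 (via fail)
pos 2 'a': at 14  ** P4@[2:2],P5@[1:2]
pos 3 'a': at 8 (via fail)  ** P4@[3:3]
pos 4 'b': at 5 (via fail)
pos 5 'c': at 6
pos 6 'b': at 1 (via fail)
pos 7 'a': at 4 (via fail)  ** P4@[7:7]
pos 8 'a': at 8  ** P4@[8:8]
pos 9 'a': at 8 (via fail)  ** P4@[9:9]
pos 10 'c': at 9
pos 11 'b': at 10
pos 12 'b': at 11  ** P2@[8:12]
pos 13 'b': at 3 (via fail)  ** P0@[11:13]
pos 14 'b': at 3 (via fail)  ** P0@[12:14]
pos 15 'b': at 3 (via fail)  ** P0@[13:15]
pos 16 'c': at 12 (via fail)  ** P3@[14:16]
pos 17 'b': at 1 (via fail)
pos 18 'a': at 4 (via fail)  ** P4@[18:18]
pos 19 'b': at 5
pos 20 'c': at 6
pos 21 'a': at 7  ** P1@[18:21],P4@[21:21],P5@[20:21]
pos 22 'a': at 8 (via fail)  ** P4@[22:22]
pos 23 'b': at 5 (via fail)
pos 24 'b': at 2 (via fail)
pos 25 'b': at 3  ** P0@[23:25]
pos 26 'a': at 4 (via fail)  ** P4@[26:26]
pos 27 'b': at 5
pos 28 'b': at 2 (via fail)
pos 29 'c': at 12  ** P3@[27:29]
pos 30 'a': at 14 (via fail)  ** P4@[30:30],P5@[29:30]
pos 31 'c': at 13 (via fail)
pos 32 'a': at 14  ** P4@[32:32],P5@[31:32]

All matches (sorted): [[2,4],[2,5],[3,4],[7,4],[8,4],[9,4],[12,2],[13,0],[14,0],[15,0],[16,3],[18,4],[21,1],[21,4],[21,5],[22,4],[25,0],[26,4],[29,3],[30,4],[30,5],[32,4],[32,5]]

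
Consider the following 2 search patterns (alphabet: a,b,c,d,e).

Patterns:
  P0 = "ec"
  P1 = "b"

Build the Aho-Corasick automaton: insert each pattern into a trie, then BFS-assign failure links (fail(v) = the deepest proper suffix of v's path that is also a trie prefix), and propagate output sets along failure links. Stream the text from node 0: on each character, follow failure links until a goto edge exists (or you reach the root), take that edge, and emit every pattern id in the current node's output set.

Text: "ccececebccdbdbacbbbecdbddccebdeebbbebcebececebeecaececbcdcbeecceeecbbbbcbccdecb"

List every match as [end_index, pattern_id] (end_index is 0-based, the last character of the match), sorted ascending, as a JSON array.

Construct AC machine:
Trie nodes:
  n0 'ε': b→3 e→1
  n1 'e': c→2
  n2 'ec': ·  ←P0
  n3 'b': ·  ←P1

BFS fail/out derivation:
  n1('e'): parent n0 fail=0; on 'e' 0 → fail=0;  out ∅∪∅=∅
  n3('b'): parent n0 fail=0; on 'b' 0 → fail=0;  out {1}∪∅={1}
  n2('ec'): parent n1 fail=0; on 'c' 0 → fail=0;  out {0}∪∅={0}

Scan:
i=0 'c': node 0→0
i=1 'c': node 0→0
i=2 'e': node 0→1
i=3 'c': node 1→2  ** P0@[2:3]
i=4 'e': node 2→1 (via fail)
i=5 'c': node 1→2  ** P0@[4:5]
i=6 'e': node 2→1 (via fail)
i=7 'b': node 1→3 (via fail)  ** P1@[7:7]
i=8 'c': node 3→0 (via fail)
i=9 'c': node 0→0
i=10 'd': node 0→0
i=11 'b': node 0→3  ** P1@[11:11]
i=12 'd': node 3→0 (via fail)
i=13 'b': node 0→3  ** P1@[13:13]
i=14 'a': node 3→0 (via fail)
i=15 'c': node 0→0
i=16 'b': node 0→3  ** P1@[16:16]
i=17 'b': node 3→3 (via fail)  ** P1@[17:17]
i=18 'b': node 3→3 (via fail)  ** P1@[18:18]
i=19 'e': node 3→1 (via fail)
i=20 'c': node 1→2  ** P0@[19:20]
i=21 'd': node 2→0 (via fail)
i=22 'b': node 0→3  ** P1@[22:22]
i=23 'd': node 3→0 (via fail)
i=24 'd': node 0→0
i=25 'c': node 0→0
i=26 'c': node 0→0
i=27 'e': node 0→1
i=28 'b': node 1→3 (via fail)  ** P1@[28:28]
i=29 'd': node 3→0 (via fail)
i=30 'e': node 0→1
i=31 'e': node 1→1 (via fail)
i=32 'b': node 1→3 (via fail)  ** P1@[32:32]
i=33 'b': node 3→3 (via fail)  ** P1@[33:33]
i=34 'b': node 3→3 (via fail)  ** P1@[34:34]
i=35 'e': node 3→1 (via fail)
i=36 'b': node 1→3 (via fail)  ** P1@[36:36]
i=37 'c': node 3→0 (via fail)
i=38 'e': node 0→1
i=39 'b': node 1→3 (via fail)  ** P1@[39:39]
i=40 'e': node 3→1 (via fail)
i=41 'c': node 1→2  ** P0@[40:41]
i=42 'e': node 2→1 (via fail)
i=43 'c': node 1→2  ** P0@[42:43]
i=44 'e': node 2→1 (via fail)
i=45 'b': node 1→3 (via fail)  ** P1@[45:45]
i=46 'e': node 3→1 (via fail)
i=47 'e': node 1→1 (via fail)
i=48 'c': node 1→2  ** P0@[47:48]
i=49 'a': node 2→0 (via fail)
i=50 'e': node 0→1
i=51 'c': node 1→2  ** P0@[50:51]
i=52 'e': node 2→1 (via fail)
i=53 'c': node 1→2  ** P0@[52:53]
i=54 'b': node 2→3 (via fail)  ** P1@[54:54]
i=55 'c': node 3→0 (via fail)
i=56 'd': node 0→0
i=57 'c': node 0→0
i=58 'b': node 0→3  ** P1@[58:58]
i=59 'e': node 3→1 (via fail)
i=60 'e': node 1→1 (via fail)
i=61 'c': node 1→2  ** P0@[60:61]
i=62 'c': node 2→0 (via fail)
i=63 'e': node 0→1
i=64 'e': node 1→1 (via fail)
i=65 'e': node 1→1 (via fail)
i=66 'c': node 1→2  ** P0@[65:66]
i=67 'b': node 2→3 (via fail)  ** P1@[67:67]
i=68 'b': node 3→3 (via fail)  ** P1@[68:68]
i=69 'b': node 3→3 (via fail)  ** P1@[69:69]
i=70 'b': node 3→3 (via fail)  ** P1@[70:70]
i=71 'c': node 3→0 (via fail)
i=72 'b': node 0→3  ** P1@[72:72]
i=73 'c': node 3→0 (via fail)
i=74 'c': node 0→0
i=75 'd': node 0→0
i=76 'e': node 0→1
i=77 'c': node 1→2  ** P0@[76:77]
i=78 'b': node 2→3 (via fail)  ** P1@[78:78]

All matches (sorted): [[3,0],[5,0],[7,1],[11,1],[13,1],[16,1],[17,1],[18,1],[20,0],[22,1],[28,1],[32,1],[33,1],[34,1],[36,1],[39,1],[41,0],[43,0],[45,1],[48,0],[51,0],[53,0],[54,1],[58,1],[61,0],[66,0],[67,1],[68,1],[69,1],[70,1],[72,1],[77,0],[78,1]]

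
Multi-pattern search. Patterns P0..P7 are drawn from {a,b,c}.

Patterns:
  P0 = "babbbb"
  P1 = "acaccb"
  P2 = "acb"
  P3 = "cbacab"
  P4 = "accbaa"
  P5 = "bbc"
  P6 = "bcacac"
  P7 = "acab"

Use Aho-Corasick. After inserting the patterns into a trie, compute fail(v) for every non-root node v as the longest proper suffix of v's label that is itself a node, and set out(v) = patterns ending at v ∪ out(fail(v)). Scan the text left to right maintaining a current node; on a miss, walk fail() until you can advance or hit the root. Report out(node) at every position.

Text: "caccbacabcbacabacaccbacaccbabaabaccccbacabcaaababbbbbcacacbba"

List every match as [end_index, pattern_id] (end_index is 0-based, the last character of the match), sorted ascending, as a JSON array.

Construct AC machine:
Trie nodes:
  n0 'ε': a→7 b→1 c→14
  n1 'b': a→2 b→24 c→26
  n2 'ba': b→3
  n3 'bab': b→4
  n4 'babb': b→5
  n5 'babbb': b→6
  n6 'babbbb': ·  ←P0
  n7 'a': c→8
  n8 'ac': a→9 b→13 c→20
  n9 'aca': b→31 c→10
  n10 'acac': c→11
  n11 'acacc': b→12
  n12 'acaccb': ·  ←P1
  n13 'acb': ·  ←P2
  n14 'c': b→15
  n15 'cb': a→16
  n16 'cba': c→17
  n17 'cbac': a→18
  n18 'cbaca': b→19
  n19 'cbacab': ·  ←P3
  n20 'acc': b→21
  n21 'accb': a→22
  n22 'accba': a→23
  n23 'accbaa': ·  ←P4
  n24 'bb': c→25
  n25 'bbc': ·  ←P5
  n26 'bc': a→27
  n27 'bca': c→28
  n28 'bcac': a→29
  n29 'bcaca': c→30
  n30 'bcacac': ·  ←P6
  n31 'acab': ·  ←P7

Failure links (BFS by depth):
  n1('b'): parent n0 fail=0; on 'b' 0 → fail=0;  out ∅∪∅=∅
  n7('a'): parent n0 fail=0; on 'a' 0 → fail=0;  out ∅∪∅=∅
  n14('c'): parent n0 fail=0; on 'c' 0 → fail=0;  out ∅∪∅=∅
  n2('ba'): parent n1 fail=0; on 'a' 0 → fail=7;  out ∅∪∅=∅
  n8('ac'): parent n7 fail=0; on 'c' 0 → fail=14;  out ∅∪∅=∅
  n15('cb'): parent n14 fail=0; on 'b' 0 → fail=1;  out ∅∪∅=∅
  n24('bb'): parent n1 fail=0; on 'b' 0 → fail=1;  out ∅∪∅=∅
  n26('bc'): parent n1 fail=0; on 'c' 0 → fail=14;  out ∅∪∅=∅
  n3('bab'): parent n2 fail=7; on 'b' 7→0 → fail=1;  out ∅∪∅=∅
  n9('aca'): parent n8 fail=14; on 'a' 14→0 → fail=7;  out ∅∪∅=∅
  n13('acb'): parent n8 fail=14; on 'b' 14 → fail=15;  out {2}∪∅={2}
  n16('cba'): parent n15 fail=1; on 'a' 1 → fail=2;  out ∅∪∅=∅
  n20('acc'): parent n8 fail=14; on 'c' 14→0 → fail=14;  out ∅∪∅=∅
  n25('bbc'): parent n24 fail=1; on 'c' 1 → fail=26;  out {5}∪∅={5}
  n27('bca'): parent n26 fail=14; on 'a' 14→0 → fail=7;  out ∅∪∅=∅
  n4('babb'): parent n3 fail=1; on 'b' 1 → fail=24;  out ∅∪∅=∅
  n10('acac'): parent n9 fail=7; on 'c' 7 → fail=8;  out ∅∪∅=∅
  n17('cbac'): parent n16 fail=2; on 'c' 2→7 → fail=8;  out ∅∪∅=∅
  n21('accb'): parent n20 fail=14; on 'b' 14 → fail=15;  out ∅∪∅=∅
  n28('bcac'): parent n27 fail=7; on 'c' 7 → fail=8;  out ∅∪∅=∅
  n31('acab'): parent n9 fail=7; on 'b' 7→0 → fail=1;  out {7}∪∅={7}
  n5('babbb'): parent n4 fail=24; on 'b' 24→1 → fail=24;  out ∅∪∅=∅
  n11('acacc'): parent n10 fail=8; on 'c' 8 → fail=20;  out ∅∪∅=∅
  n18('cbaca'): parent n17 fail=8; on 'a' 8 → fail=9;  out ∅∪∅=∅
  n22('accba'): parent n21 fail=15; on 'a' 15 → fail=16;  out ∅∪∅=∅
  n29('bcaca'): parent n28 fail=8; on 'a' 8 → fail=9;  out ∅∪∅=∅
  n6('babbbb'): parent n5 fail=24; on 'b' 24→1 → fail=24;  out {0}∪∅={0}
  n12('acaccb'): parent n11 fail=20; on 'b' 20 → fail=21;  out {1}∪∅={1}
  n19('cbacab'): parent n18 fail=9; on 'b' 9 → fail=31;  out {3}∪{7}={3,7}
  n23('accbaa'): parent n22 fail=16; on 'a' 16→2→7→0 → fail=7;  out {4}∪∅={4}
  n30('bcacac'): parent n29 fail=9; on 'c' 9 → fail=10;  out {6}∪∅={6}

Text stream:
[0] read 'c'  n0⇒n14
[1] read 'a'  n14⇒n7 (via fail)
[2] read 'c'  n7⇒n8
[3] read 'c'  n8⇒n20
[4] read 'b'  n20⇒n21
[5] read 'a'  n21⇒n22
[6] read 'c'  n22⇒n17 (via fail)
[7] read 'a'  n17⇒n18
[8] read 'b'  n18⇒n19  ** P3@[3:8],P7@[5:8]
[9] read 'c'  n19⇒n26 (via fail)
[10] read 'b'  n26⇒n15 (via fail)
[11] read 'a'  n15⇒n16
[12] read 'c'  n16⇒n17
[13] read 'a'  n17⇒n18
[14] read 'b'  n18⇒n19  ** P3@[9:14],P7@[11:14]
[15] read 'a'  n19⇒n2 (via fail)
[16] read 'c'  n2⇒n8 (via fail)
[17] read 'a'  n8⇒n9
[18] read 'c'  n9⇒n10
[19] read 'c'  n10⇒n11
[20] read 'b'  n11⇒n12  ** P1@[15:20]
[21] read 'a'  n12⇒n22 (via fail)
[22] read 'c'  n22⇒n17 (via fail)
[23] read 'a'  n17⇒n18
[24] read 'c'  n18⇒n10 (via fail)
[25] read 'c'  n10⇒n11
[26] read 'b'  n11⇒n12  ** P1@[21:26]
[27] read 'a'  n12⇒n22 (via fail)
[28] read 'b'  n22⇒n3 (via fail)
[29] read 'a'  n3⇒n2 (via fail)
[30] read 'a'  n2⇒n7 (via fail)
[31] read 'b'  n7⇒n1 (via fail)
[32] read 'a'  n1⇒n2
[33] read 'c'  n2⇒n8 (via fail)
[34] read 'c'  n8⇒n20
[35] read 'c'  n20⇒n14 (via fail)
[36] read 'c'  n14⇒n14 (via fail)
[37] read 'b'  n14⇒n15
[38] read 'a'  n15⇒n16
[39] read 'c'  n16⇒n17
[40] read 'a'  n17⇒n18
[41] read 'b'  n18⇒n19  ** P3@[36:41],P7@[38:41]
[42] read 'c'  n19⇒n26 (via fail)
[43] read 'a'  n26⇒n27
[44] read 'a'  n27⇒n7 (via fail)
[45] read 'a'  n7⇒n7 (via fail)
[46] read 'b'  n7⇒n1 (via fail)
[47] read 'a'  n1⇒n2
[48] read 'b'  n2⇒n3
[49] read 'b'  n3⇒n4
[50] read 'b'  n4⇒n5
[51] read 'b'  n5⇒n6  ** P0@[46:51]
[52] read 'b'  n6⇒n24 (via fail)
[53] read 'c'  n24⇒n25  ** P5@[51:53]
[54] read 'a'  n25⇒n27 (via fail)
[55] read 'c'  n27⇒n28
[56] read 'a'  n28⇒n29
[57] read 'c'  n29⇒n30  ** P6@[52:57]
[58] read 'b'  n30⇒n13 (via fail)  ** P2@[56:58]
[59] read 'b'  n13⇒n24 (via fail)
[60] read 'a'  n24⇒n2 (via fail)

Result: [[8,3],[8,7],[14,3],[14,7],[20,1],[26,1],[41,3],[41,7],[51,0],[53,5],[57,6],[58,2]]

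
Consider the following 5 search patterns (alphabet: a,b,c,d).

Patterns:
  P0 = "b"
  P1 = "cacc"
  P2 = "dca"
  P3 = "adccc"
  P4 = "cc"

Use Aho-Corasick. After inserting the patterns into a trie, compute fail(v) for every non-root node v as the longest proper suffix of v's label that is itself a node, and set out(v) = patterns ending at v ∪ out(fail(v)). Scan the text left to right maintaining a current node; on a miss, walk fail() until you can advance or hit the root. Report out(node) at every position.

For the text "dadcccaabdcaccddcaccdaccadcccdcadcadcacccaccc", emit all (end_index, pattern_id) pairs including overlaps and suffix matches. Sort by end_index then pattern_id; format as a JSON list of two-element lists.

Construct AC machine:
Trie nodes:
  n0 'ε': a→9 b→1 c→2 d→6
  n1 'b': ·  [P0 ends]
  n2 'c': a→3 c→14
  n3 'ca': c→4
  n4 'cac': c→5
  n5 'cacc': ·  [P1 ends]
  n6 'd': c→7
  n7 'dc': a→8
  n8 'dca': ·  [P2 ends]
  n9 'a': d→10
  n10 'ad': c→11
  n11 'adc': c→12
  n12 'adcc': c→13
  n13 'adccc': ·  [P3 ends]
  n14 'cc': ·  [P4 ends]

Failure links (BFS by depth):
  fail(1) 'b': from fail(0)=0 chase 'b': 0 ⇒ 0;  out={0}∪out(0)={0}
  fail(2) 'c': from fail(0)=0 chase 'c': 0 ⇒ 0;  out=∅∪out(0)=∅
  fail(6) 'd': from fail(0)=0 chase 'd': 0 ⇒ 0;  out=∅∪out(0)=∅
  fail(9) 'a': from fail(0)=0 chase 'a': 0 ⇒ 0;  out=∅∪out(0)=∅
  fail(3) 'ca': from fail(2)=0 chase 'a': 0 ⇒ 9;  out=∅∪out(9)=∅
  fail(7) 'dc': from fail(6)=0 chase 'c': 0 ⇒ 2;  out=∅∪out(2)=∅
  fail(10) 'ad': from fail(9)=0 chase 'd': 0 ⇒ 6;  out=∅∪out(6)=∅
  fail(14) 'cc': from fail(2)=0 chase 'c': 0 ⇒ 2;  out={4}∪out(2)={4}
  fail(4) 'cac': from fail(3)=9 chase 'c': 9→0 ⇒ 2;  out=∅∪out(2)=∅
  fail(8) 'dca': from fail(7)=2 chase 'a': 2 ⇒ 3;  out={2}∪out(3)={2}
  fail(11) 'adc': from fail(10)=6 chase 'c': 6 ⇒ 7;  out=∅∪out(7)=∅
  fail(5) 'cacc': from fail(4)=2 chase 'c': 2 ⇒ 14;  out={1}∪out(14)={1,4}
  fail(12) 'adcc': from fail(11)=7 chase 'c': 7→2 ⇒ 14;  out=∅∪out(14)={4}
  fail(13) 'adccc': from fail(12)=14 chase 'c': 14→2 ⇒ 14;  out={3}∪out(14)={3,4}

Scan:
i=0 'd': node 0→6
i=1 'a': node 6→9 (via fail)
i=2 'd': node 9→10
i=3 'c': node 10→11
i=4 'c': node 11→12  emit P4@[3:4]
i=5 'c': node 12→13  emit P3@[1:5],P4@[4:5]
i=6 'a': node 13→3 (via fail)
i=7 'a': node 3→9 (via fail)
i=8 'b': node 9→1 (via fail)  emit P0@[8:8]
i=9 'd': node 1→6 (via fail)
i=10 'c': node 6→7
i=11 'a': node 7→8  emit P2@[9:11]
i=12 'c': node 8→4 (via fail)
i=13 'c': node 4→5  emit P1@[10:13],P4@[12:13]
i=14 'd': node 5→6 (via fail)
i=15 'd': node 6→6 (via fail)
i=16 'c': node 6→7
i=17 'a': node 7→8  emit P2@[15:17]
i=18 'c': node 8→4 (via fail)
i=19 'c': node 4→5  emit P1@[16:19],P4@[18:19]
i=20 'd': node 5→6 (via fail)
i=21 'a': node 6→9 (via fail)
i=22 'c': node 9→2 (via fail)
i=23 'c': node 2→14  emit P4@[22:23]
i=24 'a': node 14→3 (via fail)
i=25 'd': node 3→10 (via fail)
i=26 'c': node 10→11
i=27 'c': node 11→12  emit P4@[26:27]
i=28 'c': node 12→13  emit P3@[24:28],P4@[27:28]
i=29 'd': node 13→6 (via fail)
i=30 'c': node 6→7
i=31 'a': node 7→8  emit P2@[29:31]
i=32 'd': node 8→10 (via fail)
i=33 'c': node 10→11
i=34 'a': node 11→8 (via fail)  emit P2@[32:34]
i=35 'd': node 8→10 (via fail)
i=36 'c': node 10→11
i=37 'a': node 11→8 (via fail)  emit P2@[35:37]
i=38 'c': node 8→4 (via fail)
i=39 'c': node 4→5  emit P1@[36:39],P4@[38:39]
i=40 'c': node 5→14 (via fail)  emit P4@[39:40]
i=41 'a': node 14→3 (via fail)
i=42 'c': node 3→4
i=43 'c': node 4→5  emit P1@[40:43],P4@[42:43]
i=44 'c': node 5→14 (via fail)  emit P4@[43:44]

All matches (sorted): [[4,4],[5,3],[5,4],[8,0],[11,2],[13,1],[13,4],[17,2],[19,1],[19,4],[23,4],[27,4],[28,3],[28,4],[31,2],[34,2],[37,2],[39,1],[39,4],[40,4],[43,1],[43,4],[44,4]]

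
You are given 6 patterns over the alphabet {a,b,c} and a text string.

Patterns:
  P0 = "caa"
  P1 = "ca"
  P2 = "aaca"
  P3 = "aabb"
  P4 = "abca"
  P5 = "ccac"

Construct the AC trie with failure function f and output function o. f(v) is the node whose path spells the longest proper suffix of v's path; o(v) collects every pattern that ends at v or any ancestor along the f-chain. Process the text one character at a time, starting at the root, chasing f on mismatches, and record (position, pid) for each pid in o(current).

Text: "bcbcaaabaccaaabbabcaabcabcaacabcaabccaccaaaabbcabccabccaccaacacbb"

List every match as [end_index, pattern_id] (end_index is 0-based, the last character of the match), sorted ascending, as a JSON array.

Build automaton:
Trie (insert patterns):
  0='ε' goto a→4 c→1
  1='c' goto a→2 c→13
  2='ca' goto a→3  ←P1
  3='caa' goto ·  ←P0
  4='a' goto a→5 b→10
  5='aa' goto b→8 c→6
  6='aac' goto a→7
  7='aaca' goto ·  ←P2
  8='aab' goto b→9
  9='aabb' goto ·  ←P3
  10='ab' goto c→11
  11='abc' goto a→12
  12='abca' goto ·  ←P4
  13='cc' goto a→14
  14='cca' goto c→15
  15='ccac' goto ·  ←P5

Failure links (BFS by depth):
  n1('c'): parent n0 fail=0; on 'c' 0 → fail=0;  out ∅∪∅=∅
  n4('a'): parent n0 fail=0; on 'a' 0 → fail=0;  out ∅∪∅=∅
  n2('ca'): parent n1 fail=0; on 'a' 0 → fail=4;  out {1}∪∅={1}
  n5('aa'): parent n4 fail=0; on 'a' 0 → fail=4;  out ∅∪∅=∅
  n10('ab'): parent n4 fail=0; on 'b' 0 → fail=0;  out ∅∪∅=∅
  n13('cc'): parent n1 fail=0; on 'c' 0 → fail=1;  out ∅∪∅=∅
  n3('caa'): parent n2 fail=4; on 'a' 4 → fail=5;  out {0}∪∅={0}
  n6('aac'): parent n5 fail=4; on 'c' 4→0 → fail=1;  out ∅∪∅=∅
  n8('aab'): parent n5 fail=4; on 'b' 4 → fail=10;  out ∅∪∅=∅
  n11('abc'): parent n10 fail=0; on 'c' 0 → fail=1;  out ∅∪∅=∅
  n14('cca'): parent n13 fail=1; on 'a' 1 → fail=2;  out ∅∪{1}={1}
  n7('aaca'): parent n6 fail=1; on 'a' 1 → fail=2;  out {2}∪{1}={1,2}
  n9('aabb'): parent n8 fail=10; on 'b' 10→0 → fail=0;  out {3}∪∅={3}
  n12('abca'): parent n11 fail=1; on 'a' 1 → fail=2;  out {4}∪{1}={1,4}
  n15('ccac'): parent n14 fail=2; on 'c' 2→4→0 → fail=1;  out {5}∪∅={5}

Run:
pos 0 'b': at 0
pos 1 'c': at 1
pos 2 'b': at 0 ·f
pos 3 'c': at 1
pos 4 'a': at 2  → match P1@[3:4]
pos 5 'a': at 3  → match P0@[3:5]
pos 6 'a': at 5 ·f
pos 7 'b': at 8
pos 8 'a': at 4 ·f
pos 9 'c': at 1 ·f
pos 10 'c': at 13
pos 11 'a': at 14  → match P1@[10:11]
pos 12 'a': at 3 ·f  → match P0@[10:12]
pos 13 'a': at 5 ·f
pos 14 'b': at 8
pos 15 'b': at 9  → match P3@[12:15]
pos 16 'a': at 4 ·f
pos 17 'b': at 10
pos 18 'c': at 11
pos 19 'a': at 12  → match P1@[18:19],P4@[16:19]
pos 20 'a': at 3 ·f  → match P0@[18:20]
pos 21 'b': at 8 ·f
pos 22 'c': at 11 ·f
pos 23 'a': at 12  → match P1@[22:23],P4@[20:23]
pos 24 'b': at 10 ·f
pos 25 'c': at 11
pos 26 'a': at 12  → match P1@[25:26],P4@[23:26]
pos 27 'a': at 3 ·f  → match P0@[25:27]
pos 28 'c': at 6 ·f
pos 29 'a': at 7  → match P1@[28:29],P2@[26:29]
pos 30 'b': at 10 ·f
pos 31 'c': at 11
pos 32 'a': at 12  → match P1@[31:32],P4@[29:32]
pos 33 'a': at 3 ·f  → match P0@[31:33]
pos 34 'b': at 8 ·f
pos 35 'c': at 11 ·f
pos 36 'c': at 13 ·f
pos 37 'a': at 14  → match P1@[36:37]
pos 38 'c': at 15  → match P5@[35:38]
pos 39 'c': at 13 ·f
pos 40 'a': at 14  → match P1@[39:40]
pos 41 'a': at 3 ·f  → match P0@[39:41]
pos 42 'a': at 5 ·f
pos 43 'a': at 5 ·f
pos 44 'b': at 8
pos 45 'b': at 9  → match P3@[42:45]
pos 46 'c': at 1 ·f
pos 47 'a': at 2  → match P1@[46:47]
pos 48 'b': at 10 ·f
pos 49 'c': at 11
pos 50 'c': at 13 ·f
pos 51 'a': at 14  → match P1@[50:51]
pos 52 'b': at 10 ·f
pos 53 'c': at 11
pos 54 'c': at 13 ·f
pos 55 'a': at 14  → match P1@[54:55]
pos 56 'c': at 15  → match P5@[53:56]
pos 57 'c': at 13 ·f
pos 58 'a': at 14  → match P1@[57:58]
pos 59 'a': at 3 ·f  → match P0@[57:59]
pos 60 'c': at 6 ·f
pos 61 'a': at 7  → match P1@[60:61],P2@[58:61]
pos 62 'c': at 1 ·f
pos 63 'b': at 0 ·f
pos 64 'b': at 0

All matches (sorted): [[4,1],[5,0],[11,1],[12,0],[15,3],[19,1],[19,4],[20,0],[23,1],[23,4],[26,1],[26,4],[27,0],[29,1],[29,2],[32,1],[32,4],[33,0],[37,1],[38,5],[40,1],[41,0],[45,3],[47,1],[51,1],[55,1],[56,5],[58,1],[59,0],[61,1],[61,2]]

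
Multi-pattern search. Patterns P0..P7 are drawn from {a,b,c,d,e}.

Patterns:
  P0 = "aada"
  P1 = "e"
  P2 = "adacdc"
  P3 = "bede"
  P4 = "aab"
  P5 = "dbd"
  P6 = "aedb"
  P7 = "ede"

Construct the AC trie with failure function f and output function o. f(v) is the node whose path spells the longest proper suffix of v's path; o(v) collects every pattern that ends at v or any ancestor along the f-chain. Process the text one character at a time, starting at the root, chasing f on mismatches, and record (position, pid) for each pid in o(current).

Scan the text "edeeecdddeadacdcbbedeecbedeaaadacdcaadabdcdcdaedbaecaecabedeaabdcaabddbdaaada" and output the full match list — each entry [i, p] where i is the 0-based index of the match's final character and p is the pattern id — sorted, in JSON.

Construct AC machine:
Trie (insert patterns):
  0='ε' goto a→1 b→11 d→16 e→5
  1='a' goto a→2 d→6 e→19
  2='aa' goto b→15 d→3
  3='aad' goto a→4
  4='aada' goto ·  ←P0
  5='e' goto d→22  ←P1
  6='ad' goto a→7
  7='ada' goto c→8
  8='adac' goto d→9
  9='adacd' goto c→10
  10='adacdc' goto ·  ←P2
  11='b' goto e→12
  12='be' goto d→13
  13='bed' goto e→14
  14='bede' goto ·  ←P3
  15='aab' goto ·  ←P4
  16='d' goto b→17
  17='db' goto d→18
  18='dbd' goto ·  ←P5
  19='ae' goto d→20
  20='aed' goto b→21
  21='aedb' goto ·  ←P6
  22='ed' goto e→23
  23='ede' goto ·  ←P7

Failure links (BFS by depth):
  fail(1) 'a': from fail(0)=0 chase 'a': 0 ⇒ 0;  out=∅∪out(0)=∅
  fail(5) 'e': from fail(0)=0 chase 'e': 0 ⇒ 0;  out={1}∪out(0)={1}
  fail(11) 'b': from fail(0)=0 chase 'b': 0 ⇒ 0;  out=∅∪out(0)=∅
  fail(16) 'd': from fail(0)=0 chase 'd': 0 ⇒ 0;  out=∅∪out(0)=∅
  fail(2) 'aa': from fail(1)=0 chase 'a': 0 ⇒ 1;  out=∅∪out(1)=∅
  fail(6) 'ad': from fail(1)=0 chase 'd': 0 ⇒ 16;  out=∅∪out(16)=∅
  fail(12) 'be': from fail(11)=0 chase 'e': 0 ⇒ 5;  out=∅∪out(5)={1}
  fail(17) 'db': from fail(16)=0 chase 'b': 0 ⇒ 11;  out=∅∪out(11)=∅
  fail(19) 'ae': from fail(1)=0 chase 'e': 0 ⇒ 5;  out=∅∪out(5)={1}
  fail(22) 'ed': from fail(5)=0 chase 'd': 0 ⇒ 16;  out=∅∪out(16)=∅
  fail(3) 'aad': from fail(2)=1 chase 'd': 1 ⇒ 6;  out=∅∪out(6)=∅
  fail(7) 'ada': from fail(6)=16 chase 'a': 16→0 ⇒ 1;  out=∅∪out(1)=∅
  fail(13) 'bed': from fail(12)=5 chase 'd': 5 ⇒ 22;  out=∅∪out(22)=∅
  fail(15) 'aab': from fail(2)=1 chase 'b': 1→0 ⇒ 11;  out={4}∪out(11)={4}
  fail(18) 'dbd': from fail(17)=11 chase 'd': 11→0 ⇒ 16;  out={5}∪out(16)={5}
  fail(20) 'aed': from fail(19)=5 chase 'd': 5 ⇒ 22;  out=∅∪out(22)=∅
  fail(23) 'ede': from fail(22)=16 chase 'e': 16→0 ⇒ 5;  out={7}∪out(5)={1,7}
  fail(4) 'aada': from fail(3)=6 chase 'a': 6 ⇒ 7;  out={0}∪out(7)={0}
  fail(8) 'adac': from fail(7)=1 chase 'c': 1→0 ⇒ 0;  out=∅∪out(0)=∅
  fail(14) 'bede': from fail(13)=22 chase 'e': 22 ⇒ 23;  out={3}∪out(23)={1,3,7}
  fail(21) 'aedb': from fail(20)=22 chase 'b': 22→16 ⇒ 17;  out={6}∪out(17)={6}
  fail(9) 'adacd': from fail(8)=0 chase 'd': 0 ⇒ 16;  out=∅∪out(16)=∅
  fail(10) 'adacdc': from fail(9)=16 chase 'c': 16→0 ⇒ 0;  out={2}∪out(0)={2}

Scan:
i=0 'e': node 0→5  ** P1@[0:0]
i=1 'd': node 5→22
i=2 'e': node 22→23  ** P1@[2:2],P7@[0:2]
i=3 'e': node 23→5 (fail-walked)  ** P1@[3:3]
i=4 'e': node 5→5 (fail-walked)  ** P1@[4:4]
i=5 'c': node 5→0 (fail-walked)
i=6 'd': node 0→16
i=7 'd': node 16→16 (fail-walked)
i=8 'd': node 16→16 (fail-walked)
i=9 'e': node 16→5 (fail-walked)  ** P1@[9:9]
i=10 'a': node 5→1 (fail-walked)
i=11 'd': node 1→6
i=12 'a': node 6→7
i=13 'c': node 7→8
i=14 'd': node 8→9
i=15 'c': node 9→10  ** P2@[10:15]
i=16 'b': node 10→11 (fail-walked)
i=17 'b': node 11→11 (fail-walked)
i=18 'e': node 11→12  ** P1@[18:18]
i=19 'd': node 12→13
i=20 'e': node 13→14  ** P1@[20:20],P3@[17:20],P7@[18:20]
i=21 'e': node 14→5 (fail-walked)  ** P1@[21:21]
i=22 'c': node 5→0 (fail-walked)
i=23 'b': node 0→11
i=24 'e': node 11→12  ** P1@[24:24]
i=25 'd': node 12→13
i=26 'e': node 13→14  ** P1@[26:26],P3@[23:26],P7@[24:26]
i=27 'a': node 14→1 (fail-walked)
i=28 'a': node 1→2
i=29 'a': node 2→2 (fail-walked)
i=30 'd': node 2→3
i=31 'a': node 3→4  ** P0@[28:31]
i=32 'c': node 4→8 (fail-walked)
i=33 'd': node 8→9
i=34 'c': node 9→10  ** P2@[29:34]
i=35 'a': node 10→1 (fail-walked)
i=36 'a': node 1→2
i=37 'd': node 2→3
i=38 'a': node 3→4  ** P0@[35:38]
i=39 'b': node 4→11 (fail-walked)
i=40 'd': node 11→16 (fail-walked)
i=41 'c': node 16→0 (fail-walked)
i=42 'd': node 0→16
i=43 'c': node 16→0 (fail-walked)
i=44 'd': node 0→16
i=45 'a': node 16→1 (fail-walked)
i=46 'e': node 1→19  ** P1@[46:46]
i=47 'd': node 19→20
i=48 'b': node 20→21  ** P6@[45:48]
i=49 'a': node 21→1 (fail-walked)
i=50 'e': node 1→19  ** P1@[50:50]
i=51 'c': node 19→0 (fail-walked)
i=52 'a': node 0→1
i=53 'e': node 1→19  ** P1@[53:53]
i=54 'c': node 19→0 (fail-walked)
i=55 'a': node 0→1
i=56 'b': node 1→11 (fail-walked)
i=57 'e': node 11→12  ** P1@[57:57]
i=58 'd': node 12→13
i=59 'e': node 13→14  ** P1@[59:59],P3@[56:59],P7@[57:59]
i=60 'a': node 14→1 (fail-walked)
i=61 'a': node 1→2
i=62 'b': node 2→15  ** P4@[60:62]
i=63 'd': node 15→16 (fail-walked)
i=64 'c': node 16→0 (fail-walked)
i=65 'a': node 0→1
i=66 'a': node 1→2
i=67 'b': node 2→15  ** P4@[65:67]
i=68 'd': node 15→16 (fail-walked)
i=69 'd': node 16→16 (fail-walked)
i=70 'b': node 16→17
i=71 'd': node 17→18  ** P5@[69:71]
i=72 'a': node 18→1 (fail-walked)
i=73 'a': node 1→2
i=74 'a': node 2→2 (fail-walked)
i=75 'd': node 2→3
i=76 'a': node 3→4  ** P0@[73:76]

Matches: [[0,1],[2,1],[2,7],[3,1],[4,1],[9,1],[15,2],[18,1],[20,1],[20,3],[20,7],[21,1],[24,1],[26,1],[26,3],[26,7],[31,0],[34,2],[38,0],[46,1],[48,6],[50,1],[53,1],[57,1],[59,1],[59,3],[59,7],[62,4],[67,4],[71,5],[76,0]]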